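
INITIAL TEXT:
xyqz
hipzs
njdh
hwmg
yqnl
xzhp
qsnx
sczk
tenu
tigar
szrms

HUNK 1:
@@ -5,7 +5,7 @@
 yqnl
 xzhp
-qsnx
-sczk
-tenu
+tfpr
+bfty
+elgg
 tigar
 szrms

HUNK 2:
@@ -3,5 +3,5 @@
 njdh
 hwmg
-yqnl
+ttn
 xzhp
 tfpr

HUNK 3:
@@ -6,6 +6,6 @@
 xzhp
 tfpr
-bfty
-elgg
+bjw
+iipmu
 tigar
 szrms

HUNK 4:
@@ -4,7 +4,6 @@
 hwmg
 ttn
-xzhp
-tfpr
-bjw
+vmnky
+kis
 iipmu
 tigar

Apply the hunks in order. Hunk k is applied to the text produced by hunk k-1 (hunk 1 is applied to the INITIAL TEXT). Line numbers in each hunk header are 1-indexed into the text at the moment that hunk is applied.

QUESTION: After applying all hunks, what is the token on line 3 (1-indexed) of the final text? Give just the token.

Answer: njdh

Derivation:
Hunk 1: at line 5 remove [qsnx,sczk,tenu] add [tfpr,bfty,elgg] -> 11 lines: xyqz hipzs njdh hwmg yqnl xzhp tfpr bfty elgg tigar szrms
Hunk 2: at line 3 remove [yqnl] add [ttn] -> 11 lines: xyqz hipzs njdh hwmg ttn xzhp tfpr bfty elgg tigar szrms
Hunk 3: at line 6 remove [bfty,elgg] add [bjw,iipmu] -> 11 lines: xyqz hipzs njdh hwmg ttn xzhp tfpr bjw iipmu tigar szrms
Hunk 4: at line 4 remove [xzhp,tfpr,bjw] add [vmnky,kis] -> 10 lines: xyqz hipzs njdh hwmg ttn vmnky kis iipmu tigar szrms
Final line 3: njdh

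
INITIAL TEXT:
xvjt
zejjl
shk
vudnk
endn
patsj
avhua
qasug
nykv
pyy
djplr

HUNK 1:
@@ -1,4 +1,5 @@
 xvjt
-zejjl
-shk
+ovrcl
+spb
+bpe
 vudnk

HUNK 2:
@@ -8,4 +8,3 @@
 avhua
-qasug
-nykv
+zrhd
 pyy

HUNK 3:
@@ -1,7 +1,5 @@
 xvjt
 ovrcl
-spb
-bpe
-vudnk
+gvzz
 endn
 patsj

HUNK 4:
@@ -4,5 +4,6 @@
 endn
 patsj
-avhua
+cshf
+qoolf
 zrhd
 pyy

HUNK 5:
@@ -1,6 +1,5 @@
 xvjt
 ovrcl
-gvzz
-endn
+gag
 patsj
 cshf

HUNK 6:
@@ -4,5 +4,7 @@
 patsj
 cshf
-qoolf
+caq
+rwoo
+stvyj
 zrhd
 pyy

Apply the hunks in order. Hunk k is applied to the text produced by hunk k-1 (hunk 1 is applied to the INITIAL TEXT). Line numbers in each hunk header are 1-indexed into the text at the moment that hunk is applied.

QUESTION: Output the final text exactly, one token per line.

Answer: xvjt
ovrcl
gag
patsj
cshf
caq
rwoo
stvyj
zrhd
pyy
djplr

Derivation:
Hunk 1: at line 1 remove [zejjl,shk] add [ovrcl,spb,bpe] -> 12 lines: xvjt ovrcl spb bpe vudnk endn patsj avhua qasug nykv pyy djplr
Hunk 2: at line 8 remove [qasug,nykv] add [zrhd] -> 11 lines: xvjt ovrcl spb bpe vudnk endn patsj avhua zrhd pyy djplr
Hunk 3: at line 1 remove [spb,bpe,vudnk] add [gvzz] -> 9 lines: xvjt ovrcl gvzz endn patsj avhua zrhd pyy djplr
Hunk 4: at line 4 remove [avhua] add [cshf,qoolf] -> 10 lines: xvjt ovrcl gvzz endn patsj cshf qoolf zrhd pyy djplr
Hunk 5: at line 1 remove [gvzz,endn] add [gag] -> 9 lines: xvjt ovrcl gag patsj cshf qoolf zrhd pyy djplr
Hunk 6: at line 4 remove [qoolf] add [caq,rwoo,stvyj] -> 11 lines: xvjt ovrcl gag patsj cshf caq rwoo stvyj zrhd pyy djplr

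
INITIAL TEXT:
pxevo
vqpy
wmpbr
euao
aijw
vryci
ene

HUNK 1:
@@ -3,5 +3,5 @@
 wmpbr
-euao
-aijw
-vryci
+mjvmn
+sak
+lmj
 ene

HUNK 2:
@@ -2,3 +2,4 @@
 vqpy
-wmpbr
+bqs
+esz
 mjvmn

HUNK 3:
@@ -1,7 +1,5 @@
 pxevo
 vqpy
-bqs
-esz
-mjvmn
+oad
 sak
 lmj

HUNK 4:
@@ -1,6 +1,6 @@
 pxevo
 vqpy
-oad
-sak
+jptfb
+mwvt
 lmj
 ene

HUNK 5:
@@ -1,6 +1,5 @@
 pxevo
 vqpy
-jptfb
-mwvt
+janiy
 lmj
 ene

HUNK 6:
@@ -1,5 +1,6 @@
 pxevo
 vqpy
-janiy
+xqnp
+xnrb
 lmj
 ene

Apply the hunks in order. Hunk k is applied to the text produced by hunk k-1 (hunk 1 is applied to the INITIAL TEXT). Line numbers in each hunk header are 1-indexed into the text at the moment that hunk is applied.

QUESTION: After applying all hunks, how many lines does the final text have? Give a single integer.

Answer: 6

Derivation:
Hunk 1: at line 3 remove [euao,aijw,vryci] add [mjvmn,sak,lmj] -> 7 lines: pxevo vqpy wmpbr mjvmn sak lmj ene
Hunk 2: at line 2 remove [wmpbr] add [bqs,esz] -> 8 lines: pxevo vqpy bqs esz mjvmn sak lmj ene
Hunk 3: at line 1 remove [bqs,esz,mjvmn] add [oad] -> 6 lines: pxevo vqpy oad sak lmj ene
Hunk 4: at line 1 remove [oad,sak] add [jptfb,mwvt] -> 6 lines: pxevo vqpy jptfb mwvt lmj ene
Hunk 5: at line 1 remove [jptfb,mwvt] add [janiy] -> 5 lines: pxevo vqpy janiy lmj ene
Hunk 6: at line 1 remove [janiy] add [xqnp,xnrb] -> 6 lines: pxevo vqpy xqnp xnrb lmj ene
Final line count: 6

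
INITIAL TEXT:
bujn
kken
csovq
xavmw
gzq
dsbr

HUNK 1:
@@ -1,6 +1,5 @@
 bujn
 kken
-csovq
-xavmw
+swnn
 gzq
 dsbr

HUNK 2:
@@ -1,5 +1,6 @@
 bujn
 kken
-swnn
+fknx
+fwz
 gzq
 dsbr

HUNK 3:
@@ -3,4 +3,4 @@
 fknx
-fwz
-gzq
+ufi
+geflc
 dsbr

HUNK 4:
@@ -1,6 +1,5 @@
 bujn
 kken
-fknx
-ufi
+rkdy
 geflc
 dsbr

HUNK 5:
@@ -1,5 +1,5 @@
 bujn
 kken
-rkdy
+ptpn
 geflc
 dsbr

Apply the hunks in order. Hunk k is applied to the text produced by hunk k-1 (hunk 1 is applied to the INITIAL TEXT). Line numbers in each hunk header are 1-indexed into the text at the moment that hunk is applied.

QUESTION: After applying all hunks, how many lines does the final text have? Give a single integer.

Hunk 1: at line 1 remove [csovq,xavmw] add [swnn] -> 5 lines: bujn kken swnn gzq dsbr
Hunk 2: at line 1 remove [swnn] add [fknx,fwz] -> 6 lines: bujn kken fknx fwz gzq dsbr
Hunk 3: at line 3 remove [fwz,gzq] add [ufi,geflc] -> 6 lines: bujn kken fknx ufi geflc dsbr
Hunk 4: at line 1 remove [fknx,ufi] add [rkdy] -> 5 lines: bujn kken rkdy geflc dsbr
Hunk 5: at line 1 remove [rkdy] add [ptpn] -> 5 lines: bujn kken ptpn geflc dsbr
Final line count: 5

Answer: 5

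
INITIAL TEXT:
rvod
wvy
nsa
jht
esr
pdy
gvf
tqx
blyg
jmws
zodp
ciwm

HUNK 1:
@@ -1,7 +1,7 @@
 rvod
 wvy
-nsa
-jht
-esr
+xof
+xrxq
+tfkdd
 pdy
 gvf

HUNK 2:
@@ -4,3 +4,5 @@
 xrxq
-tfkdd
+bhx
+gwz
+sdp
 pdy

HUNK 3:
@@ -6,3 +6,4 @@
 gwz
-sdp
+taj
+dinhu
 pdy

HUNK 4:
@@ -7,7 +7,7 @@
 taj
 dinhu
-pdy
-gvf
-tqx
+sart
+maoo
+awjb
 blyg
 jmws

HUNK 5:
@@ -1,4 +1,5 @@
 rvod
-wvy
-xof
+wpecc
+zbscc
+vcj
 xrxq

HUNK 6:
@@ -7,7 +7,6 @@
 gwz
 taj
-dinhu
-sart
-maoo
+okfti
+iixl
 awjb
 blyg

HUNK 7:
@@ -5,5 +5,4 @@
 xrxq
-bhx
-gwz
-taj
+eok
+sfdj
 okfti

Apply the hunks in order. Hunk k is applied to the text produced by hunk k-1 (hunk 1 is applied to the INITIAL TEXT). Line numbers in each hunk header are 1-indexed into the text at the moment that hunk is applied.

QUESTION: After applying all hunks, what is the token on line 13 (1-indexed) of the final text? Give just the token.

Answer: zodp

Derivation:
Hunk 1: at line 1 remove [nsa,jht,esr] add [xof,xrxq,tfkdd] -> 12 lines: rvod wvy xof xrxq tfkdd pdy gvf tqx blyg jmws zodp ciwm
Hunk 2: at line 4 remove [tfkdd] add [bhx,gwz,sdp] -> 14 lines: rvod wvy xof xrxq bhx gwz sdp pdy gvf tqx blyg jmws zodp ciwm
Hunk 3: at line 6 remove [sdp] add [taj,dinhu] -> 15 lines: rvod wvy xof xrxq bhx gwz taj dinhu pdy gvf tqx blyg jmws zodp ciwm
Hunk 4: at line 7 remove [pdy,gvf,tqx] add [sart,maoo,awjb] -> 15 lines: rvod wvy xof xrxq bhx gwz taj dinhu sart maoo awjb blyg jmws zodp ciwm
Hunk 5: at line 1 remove [wvy,xof] add [wpecc,zbscc,vcj] -> 16 lines: rvod wpecc zbscc vcj xrxq bhx gwz taj dinhu sart maoo awjb blyg jmws zodp ciwm
Hunk 6: at line 7 remove [dinhu,sart,maoo] add [okfti,iixl] -> 15 lines: rvod wpecc zbscc vcj xrxq bhx gwz taj okfti iixl awjb blyg jmws zodp ciwm
Hunk 7: at line 5 remove [bhx,gwz,taj] add [eok,sfdj] -> 14 lines: rvod wpecc zbscc vcj xrxq eok sfdj okfti iixl awjb blyg jmws zodp ciwm
Final line 13: zodp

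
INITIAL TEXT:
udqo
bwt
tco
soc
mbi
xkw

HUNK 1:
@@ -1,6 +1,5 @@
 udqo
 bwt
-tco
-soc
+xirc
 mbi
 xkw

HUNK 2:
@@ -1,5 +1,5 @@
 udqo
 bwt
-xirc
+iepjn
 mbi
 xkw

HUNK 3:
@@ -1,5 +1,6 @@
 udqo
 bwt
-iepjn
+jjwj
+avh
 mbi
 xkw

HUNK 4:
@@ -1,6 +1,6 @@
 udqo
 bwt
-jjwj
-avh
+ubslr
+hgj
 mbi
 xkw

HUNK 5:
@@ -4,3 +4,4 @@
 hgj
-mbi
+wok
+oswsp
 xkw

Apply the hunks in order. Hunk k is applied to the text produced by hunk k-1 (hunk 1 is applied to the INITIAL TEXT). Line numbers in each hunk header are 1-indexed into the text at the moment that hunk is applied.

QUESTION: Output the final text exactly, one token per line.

Answer: udqo
bwt
ubslr
hgj
wok
oswsp
xkw

Derivation:
Hunk 1: at line 1 remove [tco,soc] add [xirc] -> 5 lines: udqo bwt xirc mbi xkw
Hunk 2: at line 1 remove [xirc] add [iepjn] -> 5 lines: udqo bwt iepjn mbi xkw
Hunk 3: at line 1 remove [iepjn] add [jjwj,avh] -> 6 lines: udqo bwt jjwj avh mbi xkw
Hunk 4: at line 1 remove [jjwj,avh] add [ubslr,hgj] -> 6 lines: udqo bwt ubslr hgj mbi xkw
Hunk 5: at line 4 remove [mbi] add [wok,oswsp] -> 7 lines: udqo bwt ubslr hgj wok oswsp xkw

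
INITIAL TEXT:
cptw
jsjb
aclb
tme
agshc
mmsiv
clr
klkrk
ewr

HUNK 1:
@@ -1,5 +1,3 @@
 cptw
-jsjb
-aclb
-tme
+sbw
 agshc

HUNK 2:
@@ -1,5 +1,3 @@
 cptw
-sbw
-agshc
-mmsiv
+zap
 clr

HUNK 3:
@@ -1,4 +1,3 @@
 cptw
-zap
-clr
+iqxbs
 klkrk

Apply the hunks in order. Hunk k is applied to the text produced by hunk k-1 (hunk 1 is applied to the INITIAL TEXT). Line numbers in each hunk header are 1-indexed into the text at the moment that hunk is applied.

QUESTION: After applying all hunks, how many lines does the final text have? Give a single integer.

Hunk 1: at line 1 remove [jsjb,aclb,tme] add [sbw] -> 7 lines: cptw sbw agshc mmsiv clr klkrk ewr
Hunk 2: at line 1 remove [sbw,agshc,mmsiv] add [zap] -> 5 lines: cptw zap clr klkrk ewr
Hunk 3: at line 1 remove [zap,clr] add [iqxbs] -> 4 lines: cptw iqxbs klkrk ewr
Final line count: 4

Answer: 4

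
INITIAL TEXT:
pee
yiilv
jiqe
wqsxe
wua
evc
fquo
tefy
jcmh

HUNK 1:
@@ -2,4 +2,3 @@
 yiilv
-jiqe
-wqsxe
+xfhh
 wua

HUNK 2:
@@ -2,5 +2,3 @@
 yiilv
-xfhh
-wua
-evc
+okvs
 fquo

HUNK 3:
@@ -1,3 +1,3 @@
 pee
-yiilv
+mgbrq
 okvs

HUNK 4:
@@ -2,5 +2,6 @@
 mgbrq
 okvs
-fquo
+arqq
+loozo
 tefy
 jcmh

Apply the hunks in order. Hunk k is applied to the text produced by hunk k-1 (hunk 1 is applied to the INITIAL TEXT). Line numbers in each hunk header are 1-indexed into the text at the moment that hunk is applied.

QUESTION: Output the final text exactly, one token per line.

Hunk 1: at line 2 remove [jiqe,wqsxe] add [xfhh] -> 8 lines: pee yiilv xfhh wua evc fquo tefy jcmh
Hunk 2: at line 2 remove [xfhh,wua,evc] add [okvs] -> 6 lines: pee yiilv okvs fquo tefy jcmh
Hunk 3: at line 1 remove [yiilv] add [mgbrq] -> 6 lines: pee mgbrq okvs fquo tefy jcmh
Hunk 4: at line 2 remove [fquo] add [arqq,loozo] -> 7 lines: pee mgbrq okvs arqq loozo tefy jcmh

Answer: pee
mgbrq
okvs
arqq
loozo
tefy
jcmh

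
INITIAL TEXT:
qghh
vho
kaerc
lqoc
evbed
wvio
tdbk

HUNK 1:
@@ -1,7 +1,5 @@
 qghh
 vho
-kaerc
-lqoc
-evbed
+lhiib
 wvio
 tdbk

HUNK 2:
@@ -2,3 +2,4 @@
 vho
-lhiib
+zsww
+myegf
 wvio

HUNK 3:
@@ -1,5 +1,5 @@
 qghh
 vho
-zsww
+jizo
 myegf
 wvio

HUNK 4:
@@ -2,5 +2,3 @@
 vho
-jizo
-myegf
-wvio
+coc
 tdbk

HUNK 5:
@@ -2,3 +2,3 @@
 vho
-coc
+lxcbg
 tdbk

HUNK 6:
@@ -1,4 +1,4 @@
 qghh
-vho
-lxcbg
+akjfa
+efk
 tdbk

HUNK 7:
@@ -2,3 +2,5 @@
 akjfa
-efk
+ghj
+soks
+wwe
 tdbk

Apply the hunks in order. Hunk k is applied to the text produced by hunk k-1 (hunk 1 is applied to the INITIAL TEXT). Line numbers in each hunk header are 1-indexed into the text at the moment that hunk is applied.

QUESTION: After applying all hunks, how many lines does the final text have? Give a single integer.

Hunk 1: at line 1 remove [kaerc,lqoc,evbed] add [lhiib] -> 5 lines: qghh vho lhiib wvio tdbk
Hunk 2: at line 2 remove [lhiib] add [zsww,myegf] -> 6 lines: qghh vho zsww myegf wvio tdbk
Hunk 3: at line 1 remove [zsww] add [jizo] -> 6 lines: qghh vho jizo myegf wvio tdbk
Hunk 4: at line 2 remove [jizo,myegf,wvio] add [coc] -> 4 lines: qghh vho coc tdbk
Hunk 5: at line 2 remove [coc] add [lxcbg] -> 4 lines: qghh vho lxcbg tdbk
Hunk 6: at line 1 remove [vho,lxcbg] add [akjfa,efk] -> 4 lines: qghh akjfa efk tdbk
Hunk 7: at line 2 remove [efk] add [ghj,soks,wwe] -> 6 lines: qghh akjfa ghj soks wwe tdbk
Final line count: 6

Answer: 6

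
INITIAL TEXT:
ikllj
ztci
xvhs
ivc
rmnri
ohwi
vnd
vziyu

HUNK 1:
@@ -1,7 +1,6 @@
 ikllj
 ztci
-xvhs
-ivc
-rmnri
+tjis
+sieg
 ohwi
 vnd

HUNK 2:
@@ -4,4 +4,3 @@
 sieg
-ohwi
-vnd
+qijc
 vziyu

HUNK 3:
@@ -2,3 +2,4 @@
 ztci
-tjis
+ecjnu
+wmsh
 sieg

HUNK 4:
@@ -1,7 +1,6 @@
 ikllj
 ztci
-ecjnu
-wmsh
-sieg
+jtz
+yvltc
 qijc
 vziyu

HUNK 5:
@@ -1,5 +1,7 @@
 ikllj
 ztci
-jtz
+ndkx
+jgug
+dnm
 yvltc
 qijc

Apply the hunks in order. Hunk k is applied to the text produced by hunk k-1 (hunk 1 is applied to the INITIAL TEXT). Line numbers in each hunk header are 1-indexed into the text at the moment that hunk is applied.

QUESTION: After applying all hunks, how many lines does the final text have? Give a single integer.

Answer: 8

Derivation:
Hunk 1: at line 1 remove [xvhs,ivc,rmnri] add [tjis,sieg] -> 7 lines: ikllj ztci tjis sieg ohwi vnd vziyu
Hunk 2: at line 4 remove [ohwi,vnd] add [qijc] -> 6 lines: ikllj ztci tjis sieg qijc vziyu
Hunk 3: at line 2 remove [tjis] add [ecjnu,wmsh] -> 7 lines: ikllj ztci ecjnu wmsh sieg qijc vziyu
Hunk 4: at line 1 remove [ecjnu,wmsh,sieg] add [jtz,yvltc] -> 6 lines: ikllj ztci jtz yvltc qijc vziyu
Hunk 5: at line 1 remove [jtz] add [ndkx,jgug,dnm] -> 8 lines: ikllj ztci ndkx jgug dnm yvltc qijc vziyu
Final line count: 8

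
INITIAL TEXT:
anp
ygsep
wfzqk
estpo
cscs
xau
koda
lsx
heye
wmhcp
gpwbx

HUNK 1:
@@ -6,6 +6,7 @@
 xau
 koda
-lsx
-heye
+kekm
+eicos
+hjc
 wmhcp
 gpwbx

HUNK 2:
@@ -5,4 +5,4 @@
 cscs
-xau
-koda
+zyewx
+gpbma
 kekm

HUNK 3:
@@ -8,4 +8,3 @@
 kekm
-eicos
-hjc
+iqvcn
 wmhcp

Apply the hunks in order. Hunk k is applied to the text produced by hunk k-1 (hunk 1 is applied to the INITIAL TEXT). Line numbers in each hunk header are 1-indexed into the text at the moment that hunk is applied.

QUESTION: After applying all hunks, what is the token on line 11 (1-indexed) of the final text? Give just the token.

Hunk 1: at line 6 remove [lsx,heye] add [kekm,eicos,hjc] -> 12 lines: anp ygsep wfzqk estpo cscs xau koda kekm eicos hjc wmhcp gpwbx
Hunk 2: at line 5 remove [xau,koda] add [zyewx,gpbma] -> 12 lines: anp ygsep wfzqk estpo cscs zyewx gpbma kekm eicos hjc wmhcp gpwbx
Hunk 3: at line 8 remove [eicos,hjc] add [iqvcn] -> 11 lines: anp ygsep wfzqk estpo cscs zyewx gpbma kekm iqvcn wmhcp gpwbx
Final line 11: gpwbx

Answer: gpwbx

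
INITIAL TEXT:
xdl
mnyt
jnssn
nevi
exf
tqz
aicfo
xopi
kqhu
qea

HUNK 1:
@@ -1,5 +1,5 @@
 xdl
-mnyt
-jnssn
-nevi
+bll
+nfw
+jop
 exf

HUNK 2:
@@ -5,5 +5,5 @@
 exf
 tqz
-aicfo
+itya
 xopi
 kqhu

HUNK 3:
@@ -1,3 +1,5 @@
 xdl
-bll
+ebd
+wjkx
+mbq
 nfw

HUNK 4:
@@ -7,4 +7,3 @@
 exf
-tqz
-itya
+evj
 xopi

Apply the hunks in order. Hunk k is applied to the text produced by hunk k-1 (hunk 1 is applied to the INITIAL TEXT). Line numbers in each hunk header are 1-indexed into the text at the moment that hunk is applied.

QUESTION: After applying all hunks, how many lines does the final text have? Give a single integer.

Hunk 1: at line 1 remove [mnyt,jnssn,nevi] add [bll,nfw,jop] -> 10 lines: xdl bll nfw jop exf tqz aicfo xopi kqhu qea
Hunk 2: at line 5 remove [aicfo] add [itya] -> 10 lines: xdl bll nfw jop exf tqz itya xopi kqhu qea
Hunk 3: at line 1 remove [bll] add [ebd,wjkx,mbq] -> 12 lines: xdl ebd wjkx mbq nfw jop exf tqz itya xopi kqhu qea
Hunk 4: at line 7 remove [tqz,itya] add [evj] -> 11 lines: xdl ebd wjkx mbq nfw jop exf evj xopi kqhu qea
Final line count: 11

Answer: 11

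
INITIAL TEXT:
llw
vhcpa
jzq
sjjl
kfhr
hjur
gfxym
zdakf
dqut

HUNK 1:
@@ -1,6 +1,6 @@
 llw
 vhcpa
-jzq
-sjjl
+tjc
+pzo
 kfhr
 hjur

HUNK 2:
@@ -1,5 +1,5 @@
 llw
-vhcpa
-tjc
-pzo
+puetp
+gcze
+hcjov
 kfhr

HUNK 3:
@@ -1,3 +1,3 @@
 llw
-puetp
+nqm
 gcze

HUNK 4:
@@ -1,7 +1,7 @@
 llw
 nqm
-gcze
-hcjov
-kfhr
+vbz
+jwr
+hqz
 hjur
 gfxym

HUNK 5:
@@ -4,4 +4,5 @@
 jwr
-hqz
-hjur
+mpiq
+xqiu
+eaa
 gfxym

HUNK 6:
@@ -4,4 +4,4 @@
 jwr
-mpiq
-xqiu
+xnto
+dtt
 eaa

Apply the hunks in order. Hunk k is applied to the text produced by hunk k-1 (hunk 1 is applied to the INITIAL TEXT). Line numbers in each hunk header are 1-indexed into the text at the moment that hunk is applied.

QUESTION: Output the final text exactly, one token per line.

Hunk 1: at line 1 remove [jzq,sjjl] add [tjc,pzo] -> 9 lines: llw vhcpa tjc pzo kfhr hjur gfxym zdakf dqut
Hunk 2: at line 1 remove [vhcpa,tjc,pzo] add [puetp,gcze,hcjov] -> 9 lines: llw puetp gcze hcjov kfhr hjur gfxym zdakf dqut
Hunk 3: at line 1 remove [puetp] add [nqm] -> 9 lines: llw nqm gcze hcjov kfhr hjur gfxym zdakf dqut
Hunk 4: at line 1 remove [gcze,hcjov,kfhr] add [vbz,jwr,hqz] -> 9 lines: llw nqm vbz jwr hqz hjur gfxym zdakf dqut
Hunk 5: at line 4 remove [hqz,hjur] add [mpiq,xqiu,eaa] -> 10 lines: llw nqm vbz jwr mpiq xqiu eaa gfxym zdakf dqut
Hunk 6: at line 4 remove [mpiq,xqiu] add [xnto,dtt] -> 10 lines: llw nqm vbz jwr xnto dtt eaa gfxym zdakf dqut

Answer: llw
nqm
vbz
jwr
xnto
dtt
eaa
gfxym
zdakf
dqut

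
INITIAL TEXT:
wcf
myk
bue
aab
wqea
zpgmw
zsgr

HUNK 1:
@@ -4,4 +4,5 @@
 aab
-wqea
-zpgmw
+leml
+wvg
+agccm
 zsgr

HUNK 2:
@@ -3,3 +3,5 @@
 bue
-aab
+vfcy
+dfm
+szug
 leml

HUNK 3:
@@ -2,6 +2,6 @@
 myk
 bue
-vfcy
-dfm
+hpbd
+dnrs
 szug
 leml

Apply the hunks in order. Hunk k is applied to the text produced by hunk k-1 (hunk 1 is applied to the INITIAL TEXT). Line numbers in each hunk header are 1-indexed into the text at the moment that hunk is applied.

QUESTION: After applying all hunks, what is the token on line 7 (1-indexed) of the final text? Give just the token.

Hunk 1: at line 4 remove [wqea,zpgmw] add [leml,wvg,agccm] -> 8 lines: wcf myk bue aab leml wvg agccm zsgr
Hunk 2: at line 3 remove [aab] add [vfcy,dfm,szug] -> 10 lines: wcf myk bue vfcy dfm szug leml wvg agccm zsgr
Hunk 3: at line 2 remove [vfcy,dfm] add [hpbd,dnrs] -> 10 lines: wcf myk bue hpbd dnrs szug leml wvg agccm zsgr
Final line 7: leml

Answer: leml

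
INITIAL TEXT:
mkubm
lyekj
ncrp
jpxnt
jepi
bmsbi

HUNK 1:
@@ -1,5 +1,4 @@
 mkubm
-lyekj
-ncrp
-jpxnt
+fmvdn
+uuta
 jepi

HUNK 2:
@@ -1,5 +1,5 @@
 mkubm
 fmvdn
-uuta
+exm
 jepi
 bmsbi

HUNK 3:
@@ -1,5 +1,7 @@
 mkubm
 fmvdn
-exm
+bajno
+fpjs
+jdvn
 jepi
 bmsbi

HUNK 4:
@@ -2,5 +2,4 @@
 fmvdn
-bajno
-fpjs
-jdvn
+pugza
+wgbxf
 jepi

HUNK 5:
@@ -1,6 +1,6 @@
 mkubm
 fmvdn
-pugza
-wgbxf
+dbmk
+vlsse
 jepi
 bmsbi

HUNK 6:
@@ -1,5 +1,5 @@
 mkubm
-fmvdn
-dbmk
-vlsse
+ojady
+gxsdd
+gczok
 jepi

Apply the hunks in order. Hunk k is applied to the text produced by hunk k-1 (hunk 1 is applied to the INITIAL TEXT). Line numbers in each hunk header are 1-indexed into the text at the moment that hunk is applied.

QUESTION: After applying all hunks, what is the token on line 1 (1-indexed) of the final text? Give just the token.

Answer: mkubm

Derivation:
Hunk 1: at line 1 remove [lyekj,ncrp,jpxnt] add [fmvdn,uuta] -> 5 lines: mkubm fmvdn uuta jepi bmsbi
Hunk 2: at line 1 remove [uuta] add [exm] -> 5 lines: mkubm fmvdn exm jepi bmsbi
Hunk 3: at line 1 remove [exm] add [bajno,fpjs,jdvn] -> 7 lines: mkubm fmvdn bajno fpjs jdvn jepi bmsbi
Hunk 4: at line 2 remove [bajno,fpjs,jdvn] add [pugza,wgbxf] -> 6 lines: mkubm fmvdn pugza wgbxf jepi bmsbi
Hunk 5: at line 1 remove [pugza,wgbxf] add [dbmk,vlsse] -> 6 lines: mkubm fmvdn dbmk vlsse jepi bmsbi
Hunk 6: at line 1 remove [fmvdn,dbmk,vlsse] add [ojady,gxsdd,gczok] -> 6 lines: mkubm ojady gxsdd gczok jepi bmsbi
Final line 1: mkubm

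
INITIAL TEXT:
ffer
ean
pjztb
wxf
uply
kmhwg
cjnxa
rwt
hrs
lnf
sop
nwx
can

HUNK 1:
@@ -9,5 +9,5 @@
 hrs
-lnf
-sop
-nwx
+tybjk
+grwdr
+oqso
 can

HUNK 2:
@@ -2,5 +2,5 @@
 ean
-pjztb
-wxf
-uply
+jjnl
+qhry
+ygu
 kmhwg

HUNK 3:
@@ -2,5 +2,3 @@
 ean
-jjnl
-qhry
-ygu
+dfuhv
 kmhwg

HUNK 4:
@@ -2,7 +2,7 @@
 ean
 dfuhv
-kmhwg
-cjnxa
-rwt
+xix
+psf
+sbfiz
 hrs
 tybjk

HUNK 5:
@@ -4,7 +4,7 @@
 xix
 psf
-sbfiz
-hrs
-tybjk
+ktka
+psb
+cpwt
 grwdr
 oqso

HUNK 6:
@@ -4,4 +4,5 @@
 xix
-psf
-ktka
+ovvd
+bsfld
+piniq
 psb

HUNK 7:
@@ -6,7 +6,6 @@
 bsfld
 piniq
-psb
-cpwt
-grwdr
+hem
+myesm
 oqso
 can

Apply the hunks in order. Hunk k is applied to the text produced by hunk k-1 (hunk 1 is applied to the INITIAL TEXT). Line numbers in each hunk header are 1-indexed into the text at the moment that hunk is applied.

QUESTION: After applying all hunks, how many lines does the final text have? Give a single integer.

Hunk 1: at line 9 remove [lnf,sop,nwx] add [tybjk,grwdr,oqso] -> 13 lines: ffer ean pjztb wxf uply kmhwg cjnxa rwt hrs tybjk grwdr oqso can
Hunk 2: at line 2 remove [pjztb,wxf,uply] add [jjnl,qhry,ygu] -> 13 lines: ffer ean jjnl qhry ygu kmhwg cjnxa rwt hrs tybjk grwdr oqso can
Hunk 3: at line 2 remove [jjnl,qhry,ygu] add [dfuhv] -> 11 lines: ffer ean dfuhv kmhwg cjnxa rwt hrs tybjk grwdr oqso can
Hunk 4: at line 2 remove [kmhwg,cjnxa,rwt] add [xix,psf,sbfiz] -> 11 lines: ffer ean dfuhv xix psf sbfiz hrs tybjk grwdr oqso can
Hunk 5: at line 4 remove [sbfiz,hrs,tybjk] add [ktka,psb,cpwt] -> 11 lines: ffer ean dfuhv xix psf ktka psb cpwt grwdr oqso can
Hunk 6: at line 4 remove [psf,ktka] add [ovvd,bsfld,piniq] -> 12 lines: ffer ean dfuhv xix ovvd bsfld piniq psb cpwt grwdr oqso can
Hunk 7: at line 6 remove [psb,cpwt,grwdr] add [hem,myesm] -> 11 lines: ffer ean dfuhv xix ovvd bsfld piniq hem myesm oqso can
Final line count: 11

Answer: 11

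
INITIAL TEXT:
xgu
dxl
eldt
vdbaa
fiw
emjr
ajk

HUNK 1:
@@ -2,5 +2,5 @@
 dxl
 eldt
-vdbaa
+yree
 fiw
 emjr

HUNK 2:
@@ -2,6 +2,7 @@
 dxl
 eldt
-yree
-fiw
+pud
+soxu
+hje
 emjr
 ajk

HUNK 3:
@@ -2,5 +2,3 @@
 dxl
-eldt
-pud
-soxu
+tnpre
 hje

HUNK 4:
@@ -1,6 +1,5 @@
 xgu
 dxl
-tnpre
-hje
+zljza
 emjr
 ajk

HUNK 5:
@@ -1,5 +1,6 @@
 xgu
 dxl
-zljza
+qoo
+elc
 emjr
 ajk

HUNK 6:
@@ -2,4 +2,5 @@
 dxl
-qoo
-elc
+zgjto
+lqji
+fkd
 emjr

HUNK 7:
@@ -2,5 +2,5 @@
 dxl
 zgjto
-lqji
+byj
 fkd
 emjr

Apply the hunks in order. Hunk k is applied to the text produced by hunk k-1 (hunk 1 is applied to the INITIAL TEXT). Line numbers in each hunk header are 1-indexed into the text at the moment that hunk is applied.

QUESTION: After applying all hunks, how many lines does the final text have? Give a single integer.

Hunk 1: at line 2 remove [vdbaa] add [yree] -> 7 lines: xgu dxl eldt yree fiw emjr ajk
Hunk 2: at line 2 remove [yree,fiw] add [pud,soxu,hje] -> 8 lines: xgu dxl eldt pud soxu hje emjr ajk
Hunk 3: at line 2 remove [eldt,pud,soxu] add [tnpre] -> 6 lines: xgu dxl tnpre hje emjr ajk
Hunk 4: at line 1 remove [tnpre,hje] add [zljza] -> 5 lines: xgu dxl zljza emjr ajk
Hunk 5: at line 1 remove [zljza] add [qoo,elc] -> 6 lines: xgu dxl qoo elc emjr ajk
Hunk 6: at line 2 remove [qoo,elc] add [zgjto,lqji,fkd] -> 7 lines: xgu dxl zgjto lqji fkd emjr ajk
Hunk 7: at line 2 remove [lqji] add [byj] -> 7 lines: xgu dxl zgjto byj fkd emjr ajk
Final line count: 7

Answer: 7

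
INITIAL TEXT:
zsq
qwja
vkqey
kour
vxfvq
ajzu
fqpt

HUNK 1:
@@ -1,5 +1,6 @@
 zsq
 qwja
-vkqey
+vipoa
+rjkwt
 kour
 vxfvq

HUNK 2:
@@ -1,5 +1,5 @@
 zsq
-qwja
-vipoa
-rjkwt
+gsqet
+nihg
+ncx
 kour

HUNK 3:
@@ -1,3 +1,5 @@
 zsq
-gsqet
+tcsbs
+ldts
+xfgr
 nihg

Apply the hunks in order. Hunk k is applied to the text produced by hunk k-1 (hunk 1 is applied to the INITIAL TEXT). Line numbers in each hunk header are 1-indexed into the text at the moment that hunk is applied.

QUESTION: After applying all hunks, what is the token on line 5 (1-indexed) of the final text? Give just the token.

Answer: nihg

Derivation:
Hunk 1: at line 1 remove [vkqey] add [vipoa,rjkwt] -> 8 lines: zsq qwja vipoa rjkwt kour vxfvq ajzu fqpt
Hunk 2: at line 1 remove [qwja,vipoa,rjkwt] add [gsqet,nihg,ncx] -> 8 lines: zsq gsqet nihg ncx kour vxfvq ajzu fqpt
Hunk 3: at line 1 remove [gsqet] add [tcsbs,ldts,xfgr] -> 10 lines: zsq tcsbs ldts xfgr nihg ncx kour vxfvq ajzu fqpt
Final line 5: nihg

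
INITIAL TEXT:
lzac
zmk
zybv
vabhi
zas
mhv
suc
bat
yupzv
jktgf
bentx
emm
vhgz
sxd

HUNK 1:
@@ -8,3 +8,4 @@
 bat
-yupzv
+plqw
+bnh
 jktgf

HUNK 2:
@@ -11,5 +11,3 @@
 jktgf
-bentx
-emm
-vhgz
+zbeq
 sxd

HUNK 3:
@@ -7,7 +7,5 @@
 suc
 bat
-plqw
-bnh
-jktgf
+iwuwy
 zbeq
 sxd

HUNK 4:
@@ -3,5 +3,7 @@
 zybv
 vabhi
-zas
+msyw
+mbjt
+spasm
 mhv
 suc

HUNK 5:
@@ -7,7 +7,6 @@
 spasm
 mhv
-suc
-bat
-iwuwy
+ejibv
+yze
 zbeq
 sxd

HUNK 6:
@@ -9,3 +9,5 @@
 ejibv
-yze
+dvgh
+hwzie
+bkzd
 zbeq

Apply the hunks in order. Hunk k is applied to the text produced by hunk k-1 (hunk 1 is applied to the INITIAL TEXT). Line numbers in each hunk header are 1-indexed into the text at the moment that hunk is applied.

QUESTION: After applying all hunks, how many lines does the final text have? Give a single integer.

Answer: 14

Derivation:
Hunk 1: at line 8 remove [yupzv] add [plqw,bnh] -> 15 lines: lzac zmk zybv vabhi zas mhv suc bat plqw bnh jktgf bentx emm vhgz sxd
Hunk 2: at line 11 remove [bentx,emm,vhgz] add [zbeq] -> 13 lines: lzac zmk zybv vabhi zas mhv suc bat plqw bnh jktgf zbeq sxd
Hunk 3: at line 7 remove [plqw,bnh,jktgf] add [iwuwy] -> 11 lines: lzac zmk zybv vabhi zas mhv suc bat iwuwy zbeq sxd
Hunk 4: at line 3 remove [zas] add [msyw,mbjt,spasm] -> 13 lines: lzac zmk zybv vabhi msyw mbjt spasm mhv suc bat iwuwy zbeq sxd
Hunk 5: at line 7 remove [suc,bat,iwuwy] add [ejibv,yze] -> 12 lines: lzac zmk zybv vabhi msyw mbjt spasm mhv ejibv yze zbeq sxd
Hunk 6: at line 9 remove [yze] add [dvgh,hwzie,bkzd] -> 14 lines: lzac zmk zybv vabhi msyw mbjt spasm mhv ejibv dvgh hwzie bkzd zbeq sxd
Final line count: 14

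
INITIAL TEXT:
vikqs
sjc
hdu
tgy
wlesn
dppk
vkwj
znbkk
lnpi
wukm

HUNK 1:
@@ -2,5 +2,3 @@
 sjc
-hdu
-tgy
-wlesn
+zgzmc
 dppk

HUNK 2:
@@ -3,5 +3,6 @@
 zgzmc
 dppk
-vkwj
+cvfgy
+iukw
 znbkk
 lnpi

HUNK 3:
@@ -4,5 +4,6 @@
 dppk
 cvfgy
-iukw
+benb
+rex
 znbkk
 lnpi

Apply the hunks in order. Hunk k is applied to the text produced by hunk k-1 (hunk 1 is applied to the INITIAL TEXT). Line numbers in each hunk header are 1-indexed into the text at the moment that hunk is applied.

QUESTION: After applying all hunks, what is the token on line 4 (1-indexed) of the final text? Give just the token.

Answer: dppk

Derivation:
Hunk 1: at line 2 remove [hdu,tgy,wlesn] add [zgzmc] -> 8 lines: vikqs sjc zgzmc dppk vkwj znbkk lnpi wukm
Hunk 2: at line 3 remove [vkwj] add [cvfgy,iukw] -> 9 lines: vikqs sjc zgzmc dppk cvfgy iukw znbkk lnpi wukm
Hunk 3: at line 4 remove [iukw] add [benb,rex] -> 10 lines: vikqs sjc zgzmc dppk cvfgy benb rex znbkk lnpi wukm
Final line 4: dppk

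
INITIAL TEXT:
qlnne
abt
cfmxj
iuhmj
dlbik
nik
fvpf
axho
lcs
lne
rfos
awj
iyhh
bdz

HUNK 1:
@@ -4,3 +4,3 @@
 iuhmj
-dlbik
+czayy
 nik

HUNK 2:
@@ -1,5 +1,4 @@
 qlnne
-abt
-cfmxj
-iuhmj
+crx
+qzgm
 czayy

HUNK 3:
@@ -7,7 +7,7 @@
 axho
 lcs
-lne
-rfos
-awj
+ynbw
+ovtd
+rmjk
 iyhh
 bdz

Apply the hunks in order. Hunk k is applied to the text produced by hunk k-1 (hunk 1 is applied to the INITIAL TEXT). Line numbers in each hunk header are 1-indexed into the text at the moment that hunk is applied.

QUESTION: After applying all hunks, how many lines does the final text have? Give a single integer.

Answer: 13

Derivation:
Hunk 1: at line 4 remove [dlbik] add [czayy] -> 14 lines: qlnne abt cfmxj iuhmj czayy nik fvpf axho lcs lne rfos awj iyhh bdz
Hunk 2: at line 1 remove [abt,cfmxj,iuhmj] add [crx,qzgm] -> 13 lines: qlnne crx qzgm czayy nik fvpf axho lcs lne rfos awj iyhh bdz
Hunk 3: at line 7 remove [lne,rfos,awj] add [ynbw,ovtd,rmjk] -> 13 lines: qlnne crx qzgm czayy nik fvpf axho lcs ynbw ovtd rmjk iyhh bdz
Final line count: 13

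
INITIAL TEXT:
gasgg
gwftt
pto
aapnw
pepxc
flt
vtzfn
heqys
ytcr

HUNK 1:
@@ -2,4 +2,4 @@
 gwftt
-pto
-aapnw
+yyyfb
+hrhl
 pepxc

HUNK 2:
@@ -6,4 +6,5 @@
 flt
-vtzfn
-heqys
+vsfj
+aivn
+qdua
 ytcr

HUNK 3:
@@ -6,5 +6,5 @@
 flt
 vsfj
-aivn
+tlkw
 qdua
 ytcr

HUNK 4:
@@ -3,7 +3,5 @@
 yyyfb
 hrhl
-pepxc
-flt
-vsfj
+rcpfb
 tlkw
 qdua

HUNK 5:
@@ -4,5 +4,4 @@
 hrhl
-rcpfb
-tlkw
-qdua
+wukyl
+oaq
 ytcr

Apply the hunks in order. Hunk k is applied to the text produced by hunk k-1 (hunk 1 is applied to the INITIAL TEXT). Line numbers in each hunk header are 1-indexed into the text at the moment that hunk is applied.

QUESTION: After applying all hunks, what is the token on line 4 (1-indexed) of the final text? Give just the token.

Answer: hrhl

Derivation:
Hunk 1: at line 2 remove [pto,aapnw] add [yyyfb,hrhl] -> 9 lines: gasgg gwftt yyyfb hrhl pepxc flt vtzfn heqys ytcr
Hunk 2: at line 6 remove [vtzfn,heqys] add [vsfj,aivn,qdua] -> 10 lines: gasgg gwftt yyyfb hrhl pepxc flt vsfj aivn qdua ytcr
Hunk 3: at line 6 remove [aivn] add [tlkw] -> 10 lines: gasgg gwftt yyyfb hrhl pepxc flt vsfj tlkw qdua ytcr
Hunk 4: at line 3 remove [pepxc,flt,vsfj] add [rcpfb] -> 8 lines: gasgg gwftt yyyfb hrhl rcpfb tlkw qdua ytcr
Hunk 5: at line 4 remove [rcpfb,tlkw,qdua] add [wukyl,oaq] -> 7 lines: gasgg gwftt yyyfb hrhl wukyl oaq ytcr
Final line 4: hrhl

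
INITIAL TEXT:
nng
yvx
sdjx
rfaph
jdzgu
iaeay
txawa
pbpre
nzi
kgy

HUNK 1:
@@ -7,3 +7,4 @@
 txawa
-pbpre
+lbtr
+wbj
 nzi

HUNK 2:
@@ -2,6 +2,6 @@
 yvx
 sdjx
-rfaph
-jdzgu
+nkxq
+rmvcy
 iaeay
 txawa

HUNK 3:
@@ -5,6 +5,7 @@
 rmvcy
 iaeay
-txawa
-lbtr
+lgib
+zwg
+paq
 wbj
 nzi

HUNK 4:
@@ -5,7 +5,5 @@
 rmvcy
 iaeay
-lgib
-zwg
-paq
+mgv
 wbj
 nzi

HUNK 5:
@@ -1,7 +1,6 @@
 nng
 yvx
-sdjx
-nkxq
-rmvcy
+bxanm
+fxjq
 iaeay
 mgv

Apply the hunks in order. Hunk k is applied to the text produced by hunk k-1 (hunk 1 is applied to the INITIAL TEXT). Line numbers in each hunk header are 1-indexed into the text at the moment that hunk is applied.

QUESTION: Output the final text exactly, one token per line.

Answer: nng
yvx
bxanm
fxjq
iaeay
mgv
wbj
nzi
kgy

Derivation:
Hunk 1: at line 7 remove [pbpre] add [lbtr,wbj] -> 11 lines: nng yvx sdjx rfaph jdzgu iaeay txawa lbtr wbj nzi kgy
Hunk 2: at line 2 remove [rfaph,jdzgu] add [nkxq,rmvcy] -> 11 lines: nng yvx sdjx nkxq rmvcy iaeay txawa lbtr wbj nzi kgy
Hunk 3: at line 5 remove [txawa,lbtr] add [lgib,zwg,paq] -> 12 lines: nng yvx sdjx nkxq rmvcy iaeay lgib zwg paq wbj nzi kgy
Hunk 4: at line 5 remove [lgib,zwg,paq] add [mgv] -> 10 lines: nng yvx sdjx nkxq rmvcy iaeay mgv wbj nzi kgy
Hunk 5: at line 1 remove [sdjx,nkxq,rmvcy] add [bxanm,fxjq] -> 9 lines: nng yvx bxanm fxjq iaeay mgv wbj nzi kgy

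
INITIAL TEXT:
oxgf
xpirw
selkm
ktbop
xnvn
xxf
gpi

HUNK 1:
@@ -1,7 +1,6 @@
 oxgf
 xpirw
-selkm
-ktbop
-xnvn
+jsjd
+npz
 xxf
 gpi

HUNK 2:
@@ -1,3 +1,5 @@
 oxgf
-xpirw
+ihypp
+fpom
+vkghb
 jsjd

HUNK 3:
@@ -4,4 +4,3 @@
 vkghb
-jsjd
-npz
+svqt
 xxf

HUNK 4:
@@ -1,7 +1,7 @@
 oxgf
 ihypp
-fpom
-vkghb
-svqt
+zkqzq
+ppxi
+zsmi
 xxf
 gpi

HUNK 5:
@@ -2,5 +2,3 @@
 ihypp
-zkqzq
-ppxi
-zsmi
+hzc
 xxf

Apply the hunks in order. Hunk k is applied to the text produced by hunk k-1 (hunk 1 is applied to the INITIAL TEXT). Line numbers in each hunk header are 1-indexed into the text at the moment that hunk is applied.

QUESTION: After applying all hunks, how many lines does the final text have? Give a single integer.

Answer: 5

Derivation:
Hunk 1: at line 1 remove [selkm,ktbop,xnvn] add [jsjd,npz] -> 6 lines: oxgf xpirw jsjd npz xxf gpi
Hunk 2: at line 1 remove [xpirw] add [ihypp,fpom,vkghb] -> 8 lines: oxgf ihypp fpom vkghb jsjd npz xxf gpi
Hunk 3: at line 4 remove [jsjd,npz] add [svqt] -> 7 lines: oxgf ihypp fpom vkghb svqt xxf gpi
Hunk 4: at line 1 remove [fpom,vkghb,svqt] add [zkqzq,ppxi,zsmi] -> 7 lines: oxgf ihypp zkqzq ppxi zsmi xxf gpi
Hunk 5: at line 2 remove [zkqzq,ppxi,zsmi] add [hzc] -> 5 lines: oxgf ihypp hzc xxf gpi
Final line count: 5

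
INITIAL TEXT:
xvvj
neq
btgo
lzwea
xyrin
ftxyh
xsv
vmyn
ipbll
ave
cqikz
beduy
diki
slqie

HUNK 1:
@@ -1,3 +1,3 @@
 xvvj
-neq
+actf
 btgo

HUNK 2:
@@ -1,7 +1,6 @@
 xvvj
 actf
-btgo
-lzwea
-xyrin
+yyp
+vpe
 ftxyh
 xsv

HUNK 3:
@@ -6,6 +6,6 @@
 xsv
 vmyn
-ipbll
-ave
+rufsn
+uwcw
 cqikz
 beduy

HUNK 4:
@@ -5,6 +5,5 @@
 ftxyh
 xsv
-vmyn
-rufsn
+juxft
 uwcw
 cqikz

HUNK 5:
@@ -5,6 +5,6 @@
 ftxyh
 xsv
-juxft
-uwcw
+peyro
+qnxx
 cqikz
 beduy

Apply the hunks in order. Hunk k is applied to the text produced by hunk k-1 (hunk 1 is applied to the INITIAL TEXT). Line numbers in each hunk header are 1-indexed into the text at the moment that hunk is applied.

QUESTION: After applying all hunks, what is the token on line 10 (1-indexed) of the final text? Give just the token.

Hunk 1: at line 1 remove [neq] add [actf] -> 14 lines: xvvj actf btgo lzwea xyrin ftxyh xsv vmyn ipbll ave cqikz beduy diki slqie
Hunk 2: at line 1 remove [btgo,lzwea,xyrin] add [yyp,vpe] -> 13 lines: xvvj actf yyp vpe ftxyh xsv vmyn ipbll ave cqikz beduy diki slqie
Hunk 3: at line 6 remove [ipbll,ave] add [rufsn,uwcw] -> 13 lines: xvvj actf yyp vpe ftxyh xsv vmyn rufsn uwcw cqikz beduy diki slqie
Hunk 4: at line 5 remove [vmyn,rufsn] add [juxft] -> 12 lines: xvvj actf yyp vpe ftxyh xsv juxft uwcw cqikz beduy diki slqie
Hunk 5: at line 5 remove [juxft,uwcw] add [peyro,qnxx] -> 12 lines: xvvj actf yyp vpe ftxyh xsv peyro qnxx cqikz beduy diki slqie
Final line 10: beduy

Answer: beduy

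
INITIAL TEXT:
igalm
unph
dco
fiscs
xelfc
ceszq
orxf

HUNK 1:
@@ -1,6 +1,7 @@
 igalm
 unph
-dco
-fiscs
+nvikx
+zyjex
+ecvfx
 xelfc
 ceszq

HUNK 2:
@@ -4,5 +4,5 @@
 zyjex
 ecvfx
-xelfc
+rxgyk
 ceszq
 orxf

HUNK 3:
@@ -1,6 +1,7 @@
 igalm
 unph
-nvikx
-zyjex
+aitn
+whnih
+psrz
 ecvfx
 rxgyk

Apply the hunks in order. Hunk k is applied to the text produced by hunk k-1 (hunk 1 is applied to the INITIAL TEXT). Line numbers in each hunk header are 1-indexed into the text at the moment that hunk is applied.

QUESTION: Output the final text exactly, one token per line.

Answer: igalm
unph
aitn
whnih
psrz
ecvfx
rxgyk
ceszq
orxf

Derivation:
Hunk 1: at line 1 remove [dco,fiscs] add [nvikx,zyjex,ecvfx] -> 8 lines: igalm unph nvikx zyjex ecvfx xelfc ceszq orxf
Hunk 2: at line 4 remove [xelfc] add [rxgyk] -> 8 lines: igalm unph nvikx zyjex ecvfx rxgyk ceszq orxf
Hunk 3: at line 1 remove [nvikx,zyjex] add [aitn,whnih,psrz] -> 9 lines: igalm unph aitn whnih psrz ecvfx rxgyk ceszq orxf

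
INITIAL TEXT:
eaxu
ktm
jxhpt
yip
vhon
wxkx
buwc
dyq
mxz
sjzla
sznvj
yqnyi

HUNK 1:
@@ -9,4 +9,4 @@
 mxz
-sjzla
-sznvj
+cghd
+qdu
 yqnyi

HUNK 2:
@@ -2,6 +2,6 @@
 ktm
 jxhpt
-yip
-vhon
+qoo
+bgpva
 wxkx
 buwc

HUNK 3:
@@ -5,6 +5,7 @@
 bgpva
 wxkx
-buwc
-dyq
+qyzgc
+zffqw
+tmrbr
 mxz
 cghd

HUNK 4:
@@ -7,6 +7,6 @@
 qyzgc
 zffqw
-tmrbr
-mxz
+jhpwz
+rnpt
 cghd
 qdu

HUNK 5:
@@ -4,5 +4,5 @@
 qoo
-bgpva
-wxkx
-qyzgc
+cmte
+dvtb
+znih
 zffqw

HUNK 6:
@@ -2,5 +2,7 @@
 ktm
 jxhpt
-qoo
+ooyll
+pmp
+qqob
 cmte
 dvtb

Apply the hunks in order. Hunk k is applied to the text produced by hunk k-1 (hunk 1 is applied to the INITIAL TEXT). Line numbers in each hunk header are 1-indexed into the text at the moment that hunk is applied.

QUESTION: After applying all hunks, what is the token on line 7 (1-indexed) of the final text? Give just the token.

Hunk 1: at line 9 remove [sjzla,sznvj] add [cghd,qdu] -> 12 lines: eaxu ktm jxhpt yip vhon wxkx buwc dyq mxz cghd qdu yqnyi
Hunk 2: at line 2 remove [yip,vhon] add [qoo,bgpva] -> 12 lines: eaxu ktm jxhpt qoo bgpva wxkx buwc dyq mxz cghd qdu yqnyi
Hunk 3: at line 5 remove [buwc,dyq] add [qyzgc,zffqw,tmrbr] -> 13 lines: eaxu ktm jxhpt qoo bgpva wxkx qyzgc zffqw tmrbr mxz cghd qdu yqnyi
Hunk 4: at line 7 remove [tmrbr,mxz] add [jhpwz,rnpt] -> 13 lines: eaxu ktm jxhpt qoo bgpva wxkx qyzgc zffqw jhpwz rnpt cghd qdu yqnyi
Hunk 5: at line 4 remove [bgpva,wxkx,qyzgc] add [cmte,dvtb,znih] -> 13 lines: eaxu ktm jxhpt qoo cmte dvtb znih zffqw jhpwz rnpt cghd qdu yqnyi
Hunk 6: at line 2 remove [qoo] add [ooyll,pmp,qqob] -> 15 lines: eaxu ktm jxhpt ooyll pmp qqob cmte dvtb znih zffqw jhpwz rnpt cghd qdu yqnyi
Final line 7: cmte

Answer: cmte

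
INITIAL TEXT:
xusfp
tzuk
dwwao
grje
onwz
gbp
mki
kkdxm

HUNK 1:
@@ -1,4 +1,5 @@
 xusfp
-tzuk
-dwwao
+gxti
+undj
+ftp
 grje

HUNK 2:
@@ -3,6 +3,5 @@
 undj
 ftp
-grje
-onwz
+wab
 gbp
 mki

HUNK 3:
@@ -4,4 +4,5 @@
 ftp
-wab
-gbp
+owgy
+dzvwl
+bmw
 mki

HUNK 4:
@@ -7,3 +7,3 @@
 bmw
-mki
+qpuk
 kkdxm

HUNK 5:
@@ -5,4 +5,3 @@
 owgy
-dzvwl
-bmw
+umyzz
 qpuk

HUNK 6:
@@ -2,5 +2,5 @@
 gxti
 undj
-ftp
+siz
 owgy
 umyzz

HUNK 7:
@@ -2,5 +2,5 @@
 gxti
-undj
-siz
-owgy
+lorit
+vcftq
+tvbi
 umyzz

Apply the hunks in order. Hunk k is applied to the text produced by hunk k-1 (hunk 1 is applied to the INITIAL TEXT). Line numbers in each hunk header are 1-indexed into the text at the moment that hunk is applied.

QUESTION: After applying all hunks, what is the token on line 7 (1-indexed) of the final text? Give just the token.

Answer: qpuk

Derivation:
Hunk 1: at line 1 remove [tzuk,dwwao] add [gxti,undj,ftp] -> 9 lines: xusfp gxti undj ftp grje onwz gbp mki kkdxm
Hunk 2: at line 3 remove [grje,onwz] add [wab] -> 8 lines: xusfp gxti undj ftp wab gbp mki kkdxm
Hunk 3: at line 4 remove [wab,gbp] add [owgy,dzvwl,bmw] -> 9 lines: xusfp gxti undj ftp owgy dzvwl bmw mki kkdxm
Hunk 4: at line 7 remove [mki] add [qpuk] -> 9 lines: xusfp gxti undj ftp owgy dzvwl bmw qpuk kkdxm
Hunk 5: at line 5 remove [dzvwl,bmw] add [umyzz] -> 8 lines: xusfp gxti undj ftp owgy umyzz qpuk kkdxm
Hunk 6: at line 2 remove [ftp] add [siz] -> 8 lines: xusfp gxti undj siz owgy umyzz qpuk kkdxm
Hunk 7: at line 2 remove [undj,siz,owgy] add [lorit,vcftq,tvbi] -> 8 lines: xusfp gxti lorit vcftq tvbi umyzz qpuk kkdxm
Final line 7: qpuk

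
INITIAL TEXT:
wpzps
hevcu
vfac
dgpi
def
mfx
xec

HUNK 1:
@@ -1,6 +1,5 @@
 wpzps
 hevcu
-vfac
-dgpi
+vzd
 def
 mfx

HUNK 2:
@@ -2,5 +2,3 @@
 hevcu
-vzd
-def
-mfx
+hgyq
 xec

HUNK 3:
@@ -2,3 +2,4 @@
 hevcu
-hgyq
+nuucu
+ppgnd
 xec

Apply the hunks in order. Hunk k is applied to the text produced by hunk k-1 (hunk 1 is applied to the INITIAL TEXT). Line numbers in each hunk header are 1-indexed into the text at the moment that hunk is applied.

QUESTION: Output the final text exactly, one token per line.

Answer: wpzps
hevcu
nuucu
ppgnd
xec

Derivation:
Hunk 1: at line 1 remove [vfac,dgpi] add [vzd] -> 6 lines: wpzps hevcu vzd def mfx xec
Hunk 2: at line 2 remove [vzd,def,mfx] add [hgyq] -> 4 lines: wpzps hevcu hgyq xec
Hunk 3: at line 2 remove [hgyq] add [nuucu,ppgnd] -> 5 lines: wpzps hevcu nuucu ppgnd xec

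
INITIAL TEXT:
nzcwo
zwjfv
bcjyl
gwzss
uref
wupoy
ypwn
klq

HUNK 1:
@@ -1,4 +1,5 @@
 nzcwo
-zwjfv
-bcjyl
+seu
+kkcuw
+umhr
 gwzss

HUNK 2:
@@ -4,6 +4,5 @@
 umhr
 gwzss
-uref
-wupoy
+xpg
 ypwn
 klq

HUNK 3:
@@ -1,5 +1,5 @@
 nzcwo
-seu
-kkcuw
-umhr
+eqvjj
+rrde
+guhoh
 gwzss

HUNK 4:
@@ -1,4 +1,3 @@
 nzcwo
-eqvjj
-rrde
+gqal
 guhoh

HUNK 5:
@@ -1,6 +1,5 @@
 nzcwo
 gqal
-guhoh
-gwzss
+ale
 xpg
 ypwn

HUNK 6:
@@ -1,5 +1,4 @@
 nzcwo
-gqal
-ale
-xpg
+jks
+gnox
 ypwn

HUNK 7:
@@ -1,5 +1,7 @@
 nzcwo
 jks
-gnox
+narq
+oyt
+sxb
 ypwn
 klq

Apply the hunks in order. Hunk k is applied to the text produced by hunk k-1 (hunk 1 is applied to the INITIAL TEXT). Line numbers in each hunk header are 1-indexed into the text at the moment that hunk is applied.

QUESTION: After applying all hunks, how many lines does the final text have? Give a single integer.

Answer: 7

Derivation:
Hunk 1: at line 1 remove [zwjfv,bcjyl] add [seu,kkcuw,umhr] -> 9 lines: nzcwo seu kkcuw umhr gwzss uref wupoy ypwn klq
Hunk 2: at line 4 remove [uref,wupoy] add [xpg] -> 8 lines: nzcwo seu kkcuw umhr gwzss xpg ypwn klq
Hunk 3: at line 1 remove [seu,kkcuw,umhr] add [eqvjj,rrde,guhoh] -> 8 lines: nzcwo eqvjj rrde guhoh gwzss xpg ypwn klq
Hunk 4: at line 1 remove [eqvjj,rrde] add [gqal] -> 7 lines: nzcwo gqal guhoh gwzss xpg ypwn klq
Hunk 5: at line 1 remove [guhoh,gwzss] add [ale] -> 6 lines: nzcwo gqal ale xpg ypwn klq
Hunk 6: at line 1 remove [gqal,ale,xpg] add [jks,gnox] -> 5 lines: nzcwo jks gnox ypwn klq
Hunk 7: at line 1 remove [gnox] add [narq,oyt,sxb] -> 7 lines: nzcwo jks narq oyt sxb ypwn klq
Final line count: 7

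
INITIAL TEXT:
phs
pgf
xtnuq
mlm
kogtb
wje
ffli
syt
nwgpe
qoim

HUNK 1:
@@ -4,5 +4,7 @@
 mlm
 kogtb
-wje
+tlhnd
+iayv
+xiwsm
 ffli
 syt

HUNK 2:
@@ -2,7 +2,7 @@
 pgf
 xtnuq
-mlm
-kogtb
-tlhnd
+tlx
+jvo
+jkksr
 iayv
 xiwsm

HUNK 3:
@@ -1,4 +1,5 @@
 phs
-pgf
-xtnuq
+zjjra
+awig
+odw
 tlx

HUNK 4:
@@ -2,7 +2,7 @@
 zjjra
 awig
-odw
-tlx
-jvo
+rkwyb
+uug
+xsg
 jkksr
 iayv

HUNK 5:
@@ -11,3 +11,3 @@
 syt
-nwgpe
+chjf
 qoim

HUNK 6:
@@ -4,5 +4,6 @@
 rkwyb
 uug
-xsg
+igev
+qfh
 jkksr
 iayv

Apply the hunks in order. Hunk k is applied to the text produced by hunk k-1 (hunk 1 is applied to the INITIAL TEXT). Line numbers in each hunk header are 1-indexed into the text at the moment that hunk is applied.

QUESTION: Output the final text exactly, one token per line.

Answer: phs
zjjra
awig
rkwyb
uug
igev
qfh
jkksr
iayv
xiwsm
ffli
syt
chjf
qoim

Derivation:
Hunk 1: at line 4 remove [wje] add [tlhnd,iayv,xiwsm] -> 12 lines: phs pgf xtnuq mlm kogtb tlhnd iayv xiwsm ffli syt nwgpe qoim
Hunk 2: at line 2 remove [mlm,kogtb,tlhnd] add [tlx,jvo,jkksr] -> 12 lines: phs pgf xtnuq tlx jvo jkksr iayv xiwsm ffli syt nwgpe qoim
Hunk 3: at line 1 remove [pgf,xtnuq] add [zjjra,awig,odw] -> 13 lines: phs zjjra awig odw tlx jvo jkksr iayv xiwsm ffli syt nwgpe qoim
Hunk 4: at line 2 remove [odw,tlx,jvo] add [rkwyb,uug,xsg] -> 13 lines: phs zjjra awig rkwyb uug xsg jkksr iayv xiwsm ffli syt nwgpe qoim
Hunk 5: at line 11 remove [nwgpe] add [chjf] -> 13 lines: phs zjjra awig rkwyb uug xsg jkksr iayv xiwsm ffli syt chjf qoim
Hunk 6: at line 4 remove [xsg] add [igev,qfh] -> 14 lines: phs zjjra awig rkwyb uug igev qfh jkksr iayv xiwsm ffli syt chjf qoim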